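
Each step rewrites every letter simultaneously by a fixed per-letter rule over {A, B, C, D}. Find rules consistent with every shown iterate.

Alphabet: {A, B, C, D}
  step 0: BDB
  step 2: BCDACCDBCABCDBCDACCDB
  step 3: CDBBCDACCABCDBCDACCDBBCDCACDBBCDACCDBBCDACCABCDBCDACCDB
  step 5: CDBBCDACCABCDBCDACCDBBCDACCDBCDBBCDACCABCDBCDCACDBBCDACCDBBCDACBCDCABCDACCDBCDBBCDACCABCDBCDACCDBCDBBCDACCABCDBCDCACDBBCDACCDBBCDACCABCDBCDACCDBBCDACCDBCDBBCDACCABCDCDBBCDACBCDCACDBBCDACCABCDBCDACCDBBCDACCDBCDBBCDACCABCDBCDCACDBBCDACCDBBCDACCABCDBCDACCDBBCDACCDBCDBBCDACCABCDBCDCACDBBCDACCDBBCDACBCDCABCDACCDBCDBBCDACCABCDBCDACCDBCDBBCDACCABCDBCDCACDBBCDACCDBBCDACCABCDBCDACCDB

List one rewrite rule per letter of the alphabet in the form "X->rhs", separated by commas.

A->CA, B->CDB, C->BCD, D->AC

  step 2 ⇒ step 3: BCDACCDBCABCDBCDACCDB ⇒ CDB·BCD·AC·CA·BCD·BCD·AC·CDB·BCD·CA·CDB·BCD·AC·CDB·BCD·AC·CA·BCD·BCD·AC·CDB
    A ↦ CA
    B ↦ CDB
    C ↦ BCD
    D ↦ AC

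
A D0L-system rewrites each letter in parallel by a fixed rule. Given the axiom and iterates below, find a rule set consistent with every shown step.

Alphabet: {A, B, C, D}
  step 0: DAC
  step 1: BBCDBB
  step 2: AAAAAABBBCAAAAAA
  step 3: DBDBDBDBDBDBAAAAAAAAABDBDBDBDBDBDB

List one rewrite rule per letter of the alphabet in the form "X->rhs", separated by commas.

A->DB, B->AAA, C->B, D->BBC

  step 2 ⇒ step 3: AAAAAABBBCAAAAAA ⇒ DB·DB·DB·DB·DB·DB·AAA·AAA·AAA·B·DB·DB·DB·DB·DB·DB
    A ↦ DB
    B ↦ AAA
    C ↦ B
  step 0 ⇒ step 1: DAC ⇒ BBC·DB·B
    D ↦ BBC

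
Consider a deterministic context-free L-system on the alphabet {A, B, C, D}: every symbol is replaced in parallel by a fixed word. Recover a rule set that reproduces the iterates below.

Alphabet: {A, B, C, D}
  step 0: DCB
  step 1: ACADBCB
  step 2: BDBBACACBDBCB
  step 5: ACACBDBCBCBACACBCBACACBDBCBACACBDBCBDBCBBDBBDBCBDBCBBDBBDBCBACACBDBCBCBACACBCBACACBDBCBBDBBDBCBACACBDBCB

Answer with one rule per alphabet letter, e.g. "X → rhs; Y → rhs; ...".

  step 1 ⇒ step 2: ACADBCB ⇒ B·DB·B·ACA·CB·DB·CB
    A ↦ B
    B ↦ CB
    C ↦ DB
    D ↦ ACA

A->B, B->CB, C->DB, D->ACA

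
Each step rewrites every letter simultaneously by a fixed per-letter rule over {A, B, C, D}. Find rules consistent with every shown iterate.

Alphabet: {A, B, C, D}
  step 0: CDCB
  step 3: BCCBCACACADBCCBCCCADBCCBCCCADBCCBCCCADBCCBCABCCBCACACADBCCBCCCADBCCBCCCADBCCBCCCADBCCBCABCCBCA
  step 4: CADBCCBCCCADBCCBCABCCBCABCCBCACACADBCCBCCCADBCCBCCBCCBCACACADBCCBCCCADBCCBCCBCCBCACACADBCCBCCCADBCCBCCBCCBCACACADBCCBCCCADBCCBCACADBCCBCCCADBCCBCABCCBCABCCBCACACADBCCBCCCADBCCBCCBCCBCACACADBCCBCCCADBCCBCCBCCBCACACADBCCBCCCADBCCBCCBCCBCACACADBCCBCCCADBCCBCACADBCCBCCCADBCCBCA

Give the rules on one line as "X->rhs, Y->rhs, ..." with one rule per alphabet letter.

A->BCA, B->CAD, C->BCC, D->CA

  step 3 ⇒ step 4: BCCBCACACADBCCBCCCADBCCBCCCADBCCBCCCADBCCBCABCCBCACACADBCCBCCCADBCCBCCCADBCCBCCCADBCCBCABCCBCA ⇒ CAD·BCC·BCC·CAD·BCC·BCA·BCC·BCA·BCC·BCA·CA·CAD·BCC·BCC·CAD·BCC·BCC·BCC·BCA·CA·CAD·BCC·BCC·CAD·BCC·BCC·BCC·BCA·CA·CAD·BCC·BCC·CAD·BCC·BCC·BCC·BCA·CA·CAD·BCC·BCC·CAD·BCC·BCA·CAD·BCC·BCC·CAD·BCC·BCA·BCC·BCA·BCC·BCA·CA·CAD·BCC·BCC·CAD·BCC·BCC·BCC·BCA·CA·CAD·BCC·BCC·CAD·BCC·BCC·BCC·BCA·CA·CAD·BCC·BCC·CAD·BCC·BCC·BCC·BCA·CA·CAD·BCC·BCC·CAD·BCC·BCA·CAD·BCC·BCC·CAD·BCC·BCA
    A ↦ BCA
    B ↦ CAD
    C ↦ BCC
    D ↦ CA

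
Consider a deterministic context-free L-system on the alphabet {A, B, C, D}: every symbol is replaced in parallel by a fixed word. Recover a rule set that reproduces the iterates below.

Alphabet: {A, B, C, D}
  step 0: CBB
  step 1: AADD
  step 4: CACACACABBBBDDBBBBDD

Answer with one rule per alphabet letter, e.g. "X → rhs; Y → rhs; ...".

A->BB, B->D, C->AA, D->CA

  step 0 ⇒ step 1: CBB ⇒ AA·D·D
    B ↦ D
    C ↦ AA
    A ↦ BB  (constrained at step 1)
    D ↦ CA  (constrained at step 1)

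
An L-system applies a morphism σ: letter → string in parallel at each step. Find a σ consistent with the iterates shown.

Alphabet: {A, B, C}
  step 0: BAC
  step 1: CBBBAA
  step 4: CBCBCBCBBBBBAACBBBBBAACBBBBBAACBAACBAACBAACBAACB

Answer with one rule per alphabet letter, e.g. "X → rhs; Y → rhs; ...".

  step 0 ⇒ step 1: BAC ⇒ CB·BB·AA
    A ↦ BB
    B ↦ CB
    C ↦ AA

A->BB, B->CB, C->AA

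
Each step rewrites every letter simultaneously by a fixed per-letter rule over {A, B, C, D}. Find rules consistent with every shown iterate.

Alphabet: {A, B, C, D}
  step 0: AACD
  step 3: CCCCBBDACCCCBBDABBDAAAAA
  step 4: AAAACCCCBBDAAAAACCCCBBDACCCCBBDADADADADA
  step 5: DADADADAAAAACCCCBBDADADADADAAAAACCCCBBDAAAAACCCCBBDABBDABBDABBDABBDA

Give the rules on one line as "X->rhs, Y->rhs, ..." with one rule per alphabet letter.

  step 4 ⇒ step 5: AAAACCCCBBDAAAAACCCCBBDACCCCBBDADADADADA ⇒ DA·DA·DA·DA·A·A·A·A·CC·CC·BB·DA·DA·DA·DA·DA·A·A·A·A·CC·CC·BB·DA·A·A·A·A·CC·CC·BB·DA·BB·DA·BB·DA·BB·DA·BB·DA
    A ↦ DA
    B ↦ CC
    C ↦ A
    D ↦ BB

A->DA, B->CC, C->A, D->BB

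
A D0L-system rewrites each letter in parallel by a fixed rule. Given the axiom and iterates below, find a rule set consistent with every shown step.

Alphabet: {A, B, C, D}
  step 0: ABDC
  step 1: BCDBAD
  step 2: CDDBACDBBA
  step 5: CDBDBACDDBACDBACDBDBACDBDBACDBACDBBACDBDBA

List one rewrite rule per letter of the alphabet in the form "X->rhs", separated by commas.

  step 1 ⇒ step 2: BCDBAD ⇒ CD·D·BA·CD·B·BA
    A ↦ B
    B ↦ CD
    C ↦ D
    D ↦ BA

A->B, B->CD, C->D, D->BA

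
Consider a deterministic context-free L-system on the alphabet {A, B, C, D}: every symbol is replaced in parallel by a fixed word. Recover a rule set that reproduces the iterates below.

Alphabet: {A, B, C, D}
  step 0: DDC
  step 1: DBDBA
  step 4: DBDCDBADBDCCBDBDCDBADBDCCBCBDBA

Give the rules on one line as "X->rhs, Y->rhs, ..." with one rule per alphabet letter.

A->CB, B->DC, C->A, D->DB

  step 0 ⇒ step 1: DDC ⇒ DB·DB·A
    C ↦ A
    D ↦ DB
    A ↦ CB  (constrained at step 1)
    B ↦ DC  (constrained at step 1)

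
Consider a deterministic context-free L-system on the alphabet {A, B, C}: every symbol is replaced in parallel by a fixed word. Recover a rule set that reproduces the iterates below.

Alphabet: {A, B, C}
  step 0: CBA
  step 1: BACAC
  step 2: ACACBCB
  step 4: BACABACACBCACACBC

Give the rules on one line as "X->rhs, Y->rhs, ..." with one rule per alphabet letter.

A->C, B->ACA, C->B

  step 1 ⇒ step 2: BACAC ⇒ ACA·C·B·C·B
    A ↦ C
    B ↦ ACA
    C ↦ B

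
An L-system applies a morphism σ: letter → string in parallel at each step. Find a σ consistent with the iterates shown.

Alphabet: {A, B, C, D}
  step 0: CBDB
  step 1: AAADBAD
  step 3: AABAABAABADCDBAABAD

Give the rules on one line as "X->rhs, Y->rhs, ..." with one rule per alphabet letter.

  step 0 ⇒ step 1: CBDB ⇒ AA·AD·B·AD
    B ↦ AD
    C ↦ AA
    D ↦ B
    A ↦ CD  (constrained at step 1)

A->CD, B->AD, C->AA, D->B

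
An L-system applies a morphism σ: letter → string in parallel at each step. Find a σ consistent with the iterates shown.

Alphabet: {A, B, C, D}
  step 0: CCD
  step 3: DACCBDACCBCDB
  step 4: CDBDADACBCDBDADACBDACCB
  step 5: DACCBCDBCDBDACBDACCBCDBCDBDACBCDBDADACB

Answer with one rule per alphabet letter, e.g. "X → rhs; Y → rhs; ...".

A->DB, B->CB, C->DA, D->C

  step 4 ⇒ step 5: CDBDADACBCDBDADACBDACCB ⇒ DA·C·CB·C·DB·C·DB·DA·CB·DA·C·CB·C·DB·C·DB·DA·CB·C·DB·DA·DA·CB
    A ↦ DB
    B ↦ CB
    C ↦ DA
    D ↦ C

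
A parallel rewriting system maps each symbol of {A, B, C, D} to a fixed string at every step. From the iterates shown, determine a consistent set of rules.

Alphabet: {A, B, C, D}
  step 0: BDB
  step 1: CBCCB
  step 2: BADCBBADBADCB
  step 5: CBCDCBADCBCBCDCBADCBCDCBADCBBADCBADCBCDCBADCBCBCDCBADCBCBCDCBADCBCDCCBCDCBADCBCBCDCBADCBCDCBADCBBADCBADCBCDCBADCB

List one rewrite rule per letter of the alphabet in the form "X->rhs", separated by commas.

  step 1 ⇒ step 2: CBCCB ⇒ BAD·CB·BAD·BAD·CB
    B ↦ CB
    C ↦ BAD
    A ↦ CD  (constrained at step 2)
  step 0 ⇒ step 1: BDB ⇒ CB·C·CB
    D ↦ C

A->CD, B->CB, C->BAD, D->C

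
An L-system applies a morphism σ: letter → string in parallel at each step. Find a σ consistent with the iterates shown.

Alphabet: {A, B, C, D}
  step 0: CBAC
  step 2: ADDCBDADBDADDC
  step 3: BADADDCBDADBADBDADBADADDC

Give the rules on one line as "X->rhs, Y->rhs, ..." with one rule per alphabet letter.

A->B, B->BD, C->DC, D->AD

  step 2 ⇒ step 3: ADDCBDADBDADDC ⇒ B·AD·AD·DC·BD·AD·B·AD·BD·AD·B·AD·AD·DC
    A ↦ B
    B ↦ BD
    C ↦ DC
    D ↦ AD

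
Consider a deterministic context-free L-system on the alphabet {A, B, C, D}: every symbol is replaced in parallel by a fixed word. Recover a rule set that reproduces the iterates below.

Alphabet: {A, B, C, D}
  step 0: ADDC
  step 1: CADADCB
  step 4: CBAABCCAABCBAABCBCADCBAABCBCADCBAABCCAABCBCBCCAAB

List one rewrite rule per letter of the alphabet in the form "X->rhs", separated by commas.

A->C, B->AAB, C->CB, D->AD

  step 0 ⇒ step 1: ADDC ⇒ C·AD·AD·CB
    A ↦ C
    C ↦ CB
    D ↦ AD
    B ↦ AAB  (constrained at step 1)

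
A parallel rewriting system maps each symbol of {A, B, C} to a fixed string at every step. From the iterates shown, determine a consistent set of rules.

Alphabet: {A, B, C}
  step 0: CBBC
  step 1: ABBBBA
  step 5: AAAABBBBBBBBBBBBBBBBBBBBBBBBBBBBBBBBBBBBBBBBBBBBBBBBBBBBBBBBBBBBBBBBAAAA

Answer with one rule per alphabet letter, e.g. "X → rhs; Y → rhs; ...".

  step 0 ⇒ step 1: CBBC ⇒ A·BB·BB·A
    B ↦ BB
    C ↦ A
    A ↦ CC  (constrained at step 1)

A->CC, B->BB, C->A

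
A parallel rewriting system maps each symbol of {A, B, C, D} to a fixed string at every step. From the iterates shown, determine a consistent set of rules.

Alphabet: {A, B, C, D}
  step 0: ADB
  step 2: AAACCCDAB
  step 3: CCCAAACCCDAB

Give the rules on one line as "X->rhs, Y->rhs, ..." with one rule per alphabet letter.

  step 2 ⇒ step 3: AAACCCDAB ⇒ C·C·C·A·A·A·CC·C·DAB
    A ↦ C
    B ↦ DAB
    C ↦ A
    D ↦ CC

A->C, B->DAB, C->A, D->CC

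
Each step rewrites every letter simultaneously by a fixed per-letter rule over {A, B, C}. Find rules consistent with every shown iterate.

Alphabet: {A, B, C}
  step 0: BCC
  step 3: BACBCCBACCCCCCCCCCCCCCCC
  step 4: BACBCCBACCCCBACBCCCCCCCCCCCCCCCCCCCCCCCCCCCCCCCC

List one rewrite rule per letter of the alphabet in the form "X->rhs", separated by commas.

A->CB, B->BA, C->CC

  step 3 ⇒ step 4: BACBCCBACCCCCCCCCCCCCCCC ⇒ BA·CB·CC·BA·CC·CC·BA·CB·CC·CC·CC·CC·CC·CC·CC·CC·CC·CC·CC·CC·CC·CC·CC·CC
    A ↦ CB
    B ↦ BA
    C ↦ CC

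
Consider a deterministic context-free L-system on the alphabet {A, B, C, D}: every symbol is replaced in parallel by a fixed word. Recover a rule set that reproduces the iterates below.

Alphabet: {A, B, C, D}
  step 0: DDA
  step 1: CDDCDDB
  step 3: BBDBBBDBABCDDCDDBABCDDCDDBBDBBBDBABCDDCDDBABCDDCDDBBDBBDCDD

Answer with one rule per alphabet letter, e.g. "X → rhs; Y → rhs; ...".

A->B, B->BBD, C->BAB, D->CDD

  step 0 ⇒ step 1: DDA ⇒ CDD·CDD·B
    A ↦ B
    D ↦ CDD
    B ↦ BBD  (constrained at step 1)
    C ↦ BAB  (constrained at step 1)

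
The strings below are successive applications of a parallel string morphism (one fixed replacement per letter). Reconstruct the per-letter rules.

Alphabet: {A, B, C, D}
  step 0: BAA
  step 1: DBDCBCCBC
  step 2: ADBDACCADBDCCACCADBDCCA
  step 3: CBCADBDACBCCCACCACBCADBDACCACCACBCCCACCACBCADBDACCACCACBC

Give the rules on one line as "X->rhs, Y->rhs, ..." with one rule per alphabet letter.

A->CBC, B->DBD, C->CCA, D->A

  step 2 ⇒ step 3: ADBDACCADBDCCACCADBDCCA ⇒ CBC·A·DBD·A·CBC·CCA·CCA·CBC·A·DBD·A·CCA·CCA·CBC·CCA·CCA·CBC·A·DBD·A·CCA·CCA·CBC
    A ↦ CBC
    B ↦ DBD
    C ↦ CCA
    D ↦ A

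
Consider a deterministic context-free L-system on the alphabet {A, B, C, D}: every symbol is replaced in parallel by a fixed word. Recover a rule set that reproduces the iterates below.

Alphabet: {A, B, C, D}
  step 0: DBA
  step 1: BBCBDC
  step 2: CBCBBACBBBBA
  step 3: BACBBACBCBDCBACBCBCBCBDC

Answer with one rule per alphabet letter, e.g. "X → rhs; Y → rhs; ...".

  step 2 ⇒ step 3: CBCBBACBBBBA ⇒ BA·CB·BA·CB·CB·DC·BA·CB·CB·CB·CB·DC
    A ↦ DC
    B ↦ CB
    C ↦ BA
  step 0 ⇒ step 1: DBA ⇒ BB·CB·DC
    D ↦ BB

A->DC, B->CB, C->BA, D->BB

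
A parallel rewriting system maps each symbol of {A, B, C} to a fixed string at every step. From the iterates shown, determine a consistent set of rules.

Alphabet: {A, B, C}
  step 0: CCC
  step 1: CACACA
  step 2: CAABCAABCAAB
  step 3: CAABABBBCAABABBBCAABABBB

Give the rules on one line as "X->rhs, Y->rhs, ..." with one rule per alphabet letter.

  step 2 ⇒ step 3: CAABCAABCAAB ⇒ CA·AB·AB·BB·CA·AB·AB·BB·CA·AB·AB·BB
    A ↦ AB
    B ↦ BB
    C ↦ CA

A->AB, B->BB, C->CA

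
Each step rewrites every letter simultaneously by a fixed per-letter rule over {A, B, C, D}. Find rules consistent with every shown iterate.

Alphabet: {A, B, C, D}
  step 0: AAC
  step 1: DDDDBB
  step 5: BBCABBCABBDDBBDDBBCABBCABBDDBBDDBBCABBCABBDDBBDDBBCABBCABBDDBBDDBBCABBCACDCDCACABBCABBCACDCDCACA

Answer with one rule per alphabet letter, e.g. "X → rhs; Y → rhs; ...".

  step 0 ⇒ step 1: AAC ⇒ DD·DD·BB
    A ↦ DD
    C ↦ BB
    B ↦ CD  (constrained at step 1)
    D ↦ CA  (constrained at step 1)

A->DD, B->CD, C->BB, D->CA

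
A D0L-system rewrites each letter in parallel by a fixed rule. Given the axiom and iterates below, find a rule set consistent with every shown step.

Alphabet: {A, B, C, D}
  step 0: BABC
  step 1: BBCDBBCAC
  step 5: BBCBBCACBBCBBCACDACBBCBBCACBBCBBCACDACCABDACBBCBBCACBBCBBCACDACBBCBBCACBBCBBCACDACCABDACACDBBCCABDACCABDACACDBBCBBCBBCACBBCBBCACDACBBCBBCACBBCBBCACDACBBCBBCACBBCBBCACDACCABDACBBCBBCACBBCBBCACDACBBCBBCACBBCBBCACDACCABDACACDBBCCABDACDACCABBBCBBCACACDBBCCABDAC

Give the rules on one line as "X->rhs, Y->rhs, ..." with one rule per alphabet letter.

  step 0 ⇒ step 1: BABC ⇒ BBC·D·BBC·AC
    A ↦ D
    B ↦ BBC
    C ↦ AC
    D ↦ CAB  (constrained at step 1)

A->D, B->BBC, C->AC, D->CAB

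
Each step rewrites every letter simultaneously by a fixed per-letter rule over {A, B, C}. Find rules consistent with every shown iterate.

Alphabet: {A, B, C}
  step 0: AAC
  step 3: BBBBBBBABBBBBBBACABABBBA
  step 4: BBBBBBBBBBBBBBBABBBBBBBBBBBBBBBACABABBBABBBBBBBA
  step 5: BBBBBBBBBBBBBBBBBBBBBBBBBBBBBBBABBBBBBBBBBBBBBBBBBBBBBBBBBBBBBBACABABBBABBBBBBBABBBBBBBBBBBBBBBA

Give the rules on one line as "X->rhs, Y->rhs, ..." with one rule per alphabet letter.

A->BA, B->BB, C->CA

  step 4 ⇒ step 5: BBBBBBBBBBBBBBBABBBBBBBBBBBBBBBACABABBBABBBBBBBA ⇒ BB·BB·BB·BB·BB·BB·BB·BB·BB·BB·BB·BB·BB·BB·BB·BA·BB·BB·BB·BB·BB·BB·BB·BB·BB·BB·BB·BB·BB·BB·BB·BA·CA·BA·BB·BA·BB·BB·BB·BA·BB·BB·BB·BB·BB·BB·BB·BA
    A ↦ BA
    B ↦ BB
    C ↦ CA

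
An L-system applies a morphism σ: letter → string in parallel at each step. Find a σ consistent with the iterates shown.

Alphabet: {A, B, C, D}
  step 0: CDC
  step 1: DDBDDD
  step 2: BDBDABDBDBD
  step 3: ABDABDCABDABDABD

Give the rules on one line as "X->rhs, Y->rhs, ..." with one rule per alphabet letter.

  step 2 ⇒ step 3: BDBDABDBDBD ⇒ A·BD·A·BD·C·A·BD·A·BD·A·BD
    A ↦ C
    B ↦ A
    D ↦ BD
  step 0 ⇒ step 1: CDC ⇒ DD·BD·DD
    C ↦ DD

A->C, B->A, C->DD, D->BD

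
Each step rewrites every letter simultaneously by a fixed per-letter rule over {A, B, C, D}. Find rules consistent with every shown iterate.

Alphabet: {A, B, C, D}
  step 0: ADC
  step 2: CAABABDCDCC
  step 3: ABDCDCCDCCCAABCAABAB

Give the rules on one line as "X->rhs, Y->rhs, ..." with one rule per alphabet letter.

  step 2 ⇒ step 3: CAABABDCDCC ⇒ AB·DC·DC·C·DC·C·CA·AB·CA·AB·AB
    A ↦ DC
    B ↦ C
    C ↦ AB
    D ↦ CA

A->DC, B->C, C->AB, D->CA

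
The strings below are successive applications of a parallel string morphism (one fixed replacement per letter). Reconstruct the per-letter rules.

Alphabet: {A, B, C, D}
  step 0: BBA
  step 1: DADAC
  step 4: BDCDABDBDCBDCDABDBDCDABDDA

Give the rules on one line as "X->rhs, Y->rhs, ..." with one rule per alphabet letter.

  step 0 ⇒ step 1: BBA ⇒ DA·DA·C
    A ↦ C
    B ↦ DA
    C ↦ DA  (constrained at step 1)
    D ↦ BD  (constrained at step 1)

A->C, B->DA, C->DA, D->BD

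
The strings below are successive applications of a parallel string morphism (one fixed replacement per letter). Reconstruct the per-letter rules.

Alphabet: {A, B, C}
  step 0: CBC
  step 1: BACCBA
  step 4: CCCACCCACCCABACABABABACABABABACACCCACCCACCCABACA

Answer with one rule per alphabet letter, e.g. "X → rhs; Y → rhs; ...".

A->CA, B->CC, C->BA

  step 0 ⇒ step 1: CBC ⇒ BA·CC·BA
    B ↦ CC
    C ↦ BA
    A ↦ CA  (constrained at step 1)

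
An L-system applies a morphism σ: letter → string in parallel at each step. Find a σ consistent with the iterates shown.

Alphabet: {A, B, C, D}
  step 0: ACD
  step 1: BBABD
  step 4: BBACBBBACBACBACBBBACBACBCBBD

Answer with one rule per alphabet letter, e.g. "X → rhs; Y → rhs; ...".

A->BB, B->CB, C->A, D->BD

  step 0 ⇒ step 1: ACD ⇒ BB·A·BD
    A ↦ BB
    C ↦ A
    D ↦ BD
    B ↦ CB  (constrained at step 1)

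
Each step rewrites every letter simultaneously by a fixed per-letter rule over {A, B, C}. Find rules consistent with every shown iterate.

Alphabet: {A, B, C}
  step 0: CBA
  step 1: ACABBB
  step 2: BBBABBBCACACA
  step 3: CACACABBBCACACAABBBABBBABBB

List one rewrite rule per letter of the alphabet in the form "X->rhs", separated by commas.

A->BBB, B->CA, C->A

  step 2 ⇒ step 3: BBBABBBCACACA ⇒ CA·CA·CA·BBB·CA·CA·CA·A·BBB·A·BBB·A·BBB
    A ↦ BBB
    B ↦ CA
    C ↦ A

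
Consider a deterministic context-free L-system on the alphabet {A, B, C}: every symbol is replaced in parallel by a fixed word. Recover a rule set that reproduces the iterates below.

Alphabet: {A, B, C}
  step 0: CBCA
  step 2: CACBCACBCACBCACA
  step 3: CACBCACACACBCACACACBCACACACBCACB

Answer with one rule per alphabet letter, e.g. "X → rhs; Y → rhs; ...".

A->B, B->A, C->CAC

  step 2 ⇒ step 3: CACBCACBCACBCACA ⇒ CAC·B·CAC·A·CAC·B·CAC·A·CAC·B·CAC·A·CAC·B·CAC·B
    A ↦ B
    B ↦ A
    C ↦ CAC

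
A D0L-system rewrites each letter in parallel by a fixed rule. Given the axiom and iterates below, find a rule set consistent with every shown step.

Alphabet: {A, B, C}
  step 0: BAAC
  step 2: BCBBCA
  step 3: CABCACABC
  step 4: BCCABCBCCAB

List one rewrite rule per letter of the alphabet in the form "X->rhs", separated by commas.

  step 3 ⇒ step 4: CABCACABC ⇒ B·C·CA·B·C·B·C·CA·B
    A ↦ C
    B ↦ CA
    C ↦ B

A->C, B->CA, C->B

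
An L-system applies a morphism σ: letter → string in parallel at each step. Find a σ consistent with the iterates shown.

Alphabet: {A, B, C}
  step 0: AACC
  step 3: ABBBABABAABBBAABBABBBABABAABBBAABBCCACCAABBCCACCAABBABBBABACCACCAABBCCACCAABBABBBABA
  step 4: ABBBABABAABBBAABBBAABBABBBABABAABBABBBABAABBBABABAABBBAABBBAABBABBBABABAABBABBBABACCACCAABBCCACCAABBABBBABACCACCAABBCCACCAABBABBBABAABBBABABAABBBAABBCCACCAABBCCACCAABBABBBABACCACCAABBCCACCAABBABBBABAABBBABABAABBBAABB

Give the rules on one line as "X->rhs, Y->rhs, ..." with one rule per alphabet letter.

  step 3 ⇒ step 4: ABBBABABAABBBAABBABBBABABAABBBAABBCCACCAABBCCACCAABBABBBABACCACCAABBCCACCAABBABBBABA ⇒ ABB·BA·BA·BA·ABB·BA·ABB·BA·ABB·ABB·BA·BA·BA·ABB·ABB·BA·BA·ABB·BA·BA·BA·ABB·BA·ABB·BA·ABB·ABB·BA·BA·BA·ABB·ABB·BA·BA·CCA·CCA·ABB·CCA·CCA·ABB·ABB·BA·BA·CCA·CCA·ABB·CCA·CCA·ABB·ABB·BA·BA·ABB·BA·BA·BA·ABB·BA·ABB·CCA·CCA·ABB·CCA·CCA·ABB·ABB·BA·BA·CCA·CCA·ABB·CCA·CCA·ABB·ABB·BA·BA·ABB·BA·BA·BA·ABB·BA·ABB
    A ↦ ABB
    B ↦ BA
    C ↦ CCA

A->ABB, B->BA, C->CCA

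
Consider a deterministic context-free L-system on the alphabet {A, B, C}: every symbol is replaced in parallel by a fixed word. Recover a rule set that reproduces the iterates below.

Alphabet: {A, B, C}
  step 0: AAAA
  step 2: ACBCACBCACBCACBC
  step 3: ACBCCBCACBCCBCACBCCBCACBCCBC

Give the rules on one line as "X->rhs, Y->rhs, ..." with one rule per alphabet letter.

A->AC, B->C, C->BC

  step 2 ⇒ step 3: ACBCACBCACBCACBC ⇒ AC·BC·C·BC·AC·BC·C·BC·AC·BC·C·BC·AC·BC·C·BC
    A ↦ AC
    B ↦ C
    C ↦ BC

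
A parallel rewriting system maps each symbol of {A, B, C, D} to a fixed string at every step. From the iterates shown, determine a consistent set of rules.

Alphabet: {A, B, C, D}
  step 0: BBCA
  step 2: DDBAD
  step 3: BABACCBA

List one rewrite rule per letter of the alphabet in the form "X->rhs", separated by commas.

A->C, B->C, C->D, D->BA

  step 2 ⇒ step 3: DDBAD ⇒ BA·BA·C·C·BA
    A ↦ C
    B ↦ C
    D ↦ BA
    C ↦ D  (constrained at step 0)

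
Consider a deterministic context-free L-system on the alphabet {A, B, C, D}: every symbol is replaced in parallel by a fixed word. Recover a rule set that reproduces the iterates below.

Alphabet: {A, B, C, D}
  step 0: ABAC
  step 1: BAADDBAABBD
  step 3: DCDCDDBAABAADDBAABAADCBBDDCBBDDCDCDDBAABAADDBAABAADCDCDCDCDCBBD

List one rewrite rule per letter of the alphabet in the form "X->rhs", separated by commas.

  step 0 ⇒ step 1: ABAC ⇒ BAA·DD·BAA·BBD
    A ↦ BAA
    B ↦ DD
    C ↦ BBD
    D ↦ DC  (constrained at step 1)

A->BAA, B->DD, C->BBD, D->DC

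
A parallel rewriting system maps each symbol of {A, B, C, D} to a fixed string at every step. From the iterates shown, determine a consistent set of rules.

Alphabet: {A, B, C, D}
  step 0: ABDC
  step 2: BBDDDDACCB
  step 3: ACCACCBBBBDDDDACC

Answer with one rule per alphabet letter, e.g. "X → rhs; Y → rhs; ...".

A->DD, B->ACC, C->D, D->B

  step 2 ⇒ step 3: BBDDDDACCB ⇒ ACC·ACC·B·B·B·B·DD·D·D·ACC
    A ↦ DD
    B ↦ ACC
    C ↦ D
    D ↦ B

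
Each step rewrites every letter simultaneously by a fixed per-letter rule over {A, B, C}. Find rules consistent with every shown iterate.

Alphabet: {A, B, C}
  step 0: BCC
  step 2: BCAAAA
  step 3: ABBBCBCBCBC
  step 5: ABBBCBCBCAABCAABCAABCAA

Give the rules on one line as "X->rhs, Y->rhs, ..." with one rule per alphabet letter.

A->BC, B->A, C->BB

  step 2 ⇒ step 3: BCAAAA ⇒ A·BB·BC·BC·BC·BC
    A ↦ BC
    B ↦ A
    C ↦ BB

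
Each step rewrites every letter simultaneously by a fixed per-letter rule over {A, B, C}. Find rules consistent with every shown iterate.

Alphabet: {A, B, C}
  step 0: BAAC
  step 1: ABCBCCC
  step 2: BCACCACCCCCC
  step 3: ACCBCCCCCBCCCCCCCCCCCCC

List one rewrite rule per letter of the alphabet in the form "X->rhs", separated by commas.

  step 2 ⇒ step 3: BCACCACCCCCC ⇒ A·CC·BC·CC·CC·BC·CC·CC·CC·CC·CC·CC
    A ↦ BC
    B ↦ A
    C ↦ CC

A->BC, B->A, C->CC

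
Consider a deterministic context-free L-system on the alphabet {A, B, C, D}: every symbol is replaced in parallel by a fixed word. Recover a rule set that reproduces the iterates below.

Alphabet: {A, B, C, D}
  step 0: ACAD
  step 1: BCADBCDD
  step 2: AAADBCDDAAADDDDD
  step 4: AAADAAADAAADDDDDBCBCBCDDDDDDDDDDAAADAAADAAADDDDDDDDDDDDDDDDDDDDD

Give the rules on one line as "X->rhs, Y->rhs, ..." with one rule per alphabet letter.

  step 1 ⇒ step 2: BCADBCDD ⇒ AA·AD·BC·DD·AA·AD·DD·DD
    A ↦ BC
    B ↦ AA
    C ↦ AD
    D ↦ DD

A->BC, B->AA, C->AD, D->DD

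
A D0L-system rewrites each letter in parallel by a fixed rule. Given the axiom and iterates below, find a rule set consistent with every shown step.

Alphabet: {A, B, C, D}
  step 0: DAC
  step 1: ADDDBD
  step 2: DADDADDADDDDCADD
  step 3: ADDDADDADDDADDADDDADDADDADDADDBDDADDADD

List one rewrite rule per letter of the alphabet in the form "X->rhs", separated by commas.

  step 2 ⇒ step 3: DADDADDADDDDCADD ⇒ ADD·D·ADD·ADD·D·ADD·ADD·D·ADD·ADD·ADD·ADD·BD·D·ADD·ADD
    A ↦ D
    C ↦ BD
    D ↦ ADD
  step 1 ⇒ step 2: ADDDBD ⇒ D·ADD·ADD·ADD·DDC·ADD
    B ↦ DDC

A->D, B->DDC, C->BD, D->ADD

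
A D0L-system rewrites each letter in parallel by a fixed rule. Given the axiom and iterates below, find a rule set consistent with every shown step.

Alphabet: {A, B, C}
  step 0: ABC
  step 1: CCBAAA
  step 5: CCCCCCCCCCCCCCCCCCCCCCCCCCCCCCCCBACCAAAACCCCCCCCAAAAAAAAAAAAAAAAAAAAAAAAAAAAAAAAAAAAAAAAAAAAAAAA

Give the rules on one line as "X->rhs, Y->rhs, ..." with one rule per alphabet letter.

A->CC, B->BA, C->AA

  step 0 ⇒ step 1: ABC ⇒ CC·BA·AA
    A ↦ CC
    B ↦ BA
    C ↦ AA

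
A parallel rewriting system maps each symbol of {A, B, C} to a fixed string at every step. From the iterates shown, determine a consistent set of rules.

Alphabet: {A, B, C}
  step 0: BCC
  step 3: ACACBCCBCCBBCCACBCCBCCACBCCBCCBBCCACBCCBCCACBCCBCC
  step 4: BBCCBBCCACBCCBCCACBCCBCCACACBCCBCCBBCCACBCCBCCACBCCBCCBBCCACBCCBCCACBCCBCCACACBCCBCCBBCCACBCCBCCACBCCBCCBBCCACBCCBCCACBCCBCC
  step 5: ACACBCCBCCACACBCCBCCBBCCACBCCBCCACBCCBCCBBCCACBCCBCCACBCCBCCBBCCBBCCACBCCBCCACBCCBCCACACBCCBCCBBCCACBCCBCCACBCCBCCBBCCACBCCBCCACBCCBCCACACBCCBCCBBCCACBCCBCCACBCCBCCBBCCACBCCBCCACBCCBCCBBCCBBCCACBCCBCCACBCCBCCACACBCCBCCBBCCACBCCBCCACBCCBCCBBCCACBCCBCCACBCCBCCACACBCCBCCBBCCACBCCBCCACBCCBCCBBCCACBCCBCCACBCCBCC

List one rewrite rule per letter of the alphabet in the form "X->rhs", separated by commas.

  step 4 ⇒ step 5: BBCCBBCCACBCCBCCACBCCBCCACACBCCBCCBBCCACBCCBCCACBCCBCCBBCCACBCCBCCACBCCBCCACACBCCBCCBBCCACBCCBCCACBCCBCCBBCCACBCCBCCACBCCBCC ⇒ AC·AC·BCC·BCC·AC·AC·BCC·BCC·B·BCC·AC·BCC·BCC·AC·BCC·BCC·B·BCC·AC·BCC·BCC·AC·BCC·BCC·B·BCC·B·BCC·AC·BCC·BCC·AC·BCC·BCC·AC·AC·BCC·BCC·B·BCC·AC·BCC·BCC·AC·BCC·BCC·B·BCC·AC·BCC·BCC·AC·BCC·BCC·AC·AC·BCC·BCC·B·BCC·AC·BCC·BCC·AC·BCC·BCC·B·BCC·AC·BCC·BCC·AC·BCC·BCC·B·BCC·B·BCC·AC·BCC·BCC·AC·BCC·BCC·AC·AC·BCC·BCC·B·BCC·AC·BCC·BCC·AC·BCC·BCC·B·BCC·AC·BCC·BCC·AC·BCC·BCC·AC·AC·BCC·BCC·B·BCC·AC·BCC·BCC·AC·BCC·BCC·B·BCC·AC·BCC·BCC·AC·BCC·BCC
    A ↦ B
    B ↦ AC
    C ↦ BCC

A->B, B->AC, C->BCC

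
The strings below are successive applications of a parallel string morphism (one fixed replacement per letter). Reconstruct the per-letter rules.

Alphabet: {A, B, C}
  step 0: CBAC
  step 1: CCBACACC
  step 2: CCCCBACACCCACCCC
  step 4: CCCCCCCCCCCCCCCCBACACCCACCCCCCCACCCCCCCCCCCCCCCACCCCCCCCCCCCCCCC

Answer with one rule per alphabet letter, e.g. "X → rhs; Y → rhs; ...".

  step 1 ⇒ step 2: CCBACACC ⇒ CC·CC·BA·CA·CC·CA·CC·CC
    A ↦ CA
    B ↦ BA
    C ↦ CC

A->CA, B->BA, C->CC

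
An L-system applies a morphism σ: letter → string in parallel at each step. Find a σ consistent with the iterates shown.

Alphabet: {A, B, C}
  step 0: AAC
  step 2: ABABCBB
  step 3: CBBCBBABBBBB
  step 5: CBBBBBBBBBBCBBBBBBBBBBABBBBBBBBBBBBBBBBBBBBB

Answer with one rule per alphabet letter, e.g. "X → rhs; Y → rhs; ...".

A->C, B->BB, C->AB

  step 2 ⇒ step 3: ABABCBB ⇒ C·BB·C·BB·AB·BB·BB
    A ↦ C
    B ↦ BB
    C ↦ AB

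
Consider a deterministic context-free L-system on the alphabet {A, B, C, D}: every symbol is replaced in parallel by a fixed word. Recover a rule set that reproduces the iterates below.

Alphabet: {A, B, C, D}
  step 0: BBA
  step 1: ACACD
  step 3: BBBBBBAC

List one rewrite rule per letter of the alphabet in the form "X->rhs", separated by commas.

  step 0 ⇒ step 1: BBA ⇒ AC·AC·D
    A ↦ D
    B ↦ AC
    C ↦ DD  (constrained at step 1)
    D ↦ B  (constrained at step 1)

A->D, B->AC, C->DD, D->B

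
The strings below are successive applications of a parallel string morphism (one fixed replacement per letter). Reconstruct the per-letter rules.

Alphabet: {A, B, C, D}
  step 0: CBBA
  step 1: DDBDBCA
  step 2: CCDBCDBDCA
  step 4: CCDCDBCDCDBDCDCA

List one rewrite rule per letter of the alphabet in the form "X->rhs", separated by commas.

A->CA, B->DB, C->D, D->C

  step 1 ⇒ step 2: DDBDBCA ⇒ C·C·DB·C·DB·D·CA
    A ↦ CA
    B ↦ DB
    C ↦ D
    D ↦ C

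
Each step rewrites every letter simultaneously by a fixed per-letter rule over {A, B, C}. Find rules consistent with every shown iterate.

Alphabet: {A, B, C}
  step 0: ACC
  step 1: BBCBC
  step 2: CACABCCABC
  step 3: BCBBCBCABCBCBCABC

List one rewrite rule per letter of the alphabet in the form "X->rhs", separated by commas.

A->B, B->CA, C->BC

  step 2 ⇒ step 3: CACABCCABC ⇒ BC·B·BC·B·CA·BC·BC·B·CA·BC
    A ↦ B
    B ↦ CA
    C ↦ BC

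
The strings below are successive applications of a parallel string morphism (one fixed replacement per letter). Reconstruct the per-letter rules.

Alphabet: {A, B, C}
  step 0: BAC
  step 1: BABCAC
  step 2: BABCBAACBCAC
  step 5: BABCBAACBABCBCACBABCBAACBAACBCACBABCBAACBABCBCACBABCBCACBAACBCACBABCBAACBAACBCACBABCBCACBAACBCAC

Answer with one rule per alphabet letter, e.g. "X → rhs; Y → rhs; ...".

  step 1 ⇒ step 2: BABCAC ⇒ BA·BC·BA·AC·BC·AC
    A ↦ BC
    B ↦ BA
    C ↦ AC

A->BC, B->BA, C->AC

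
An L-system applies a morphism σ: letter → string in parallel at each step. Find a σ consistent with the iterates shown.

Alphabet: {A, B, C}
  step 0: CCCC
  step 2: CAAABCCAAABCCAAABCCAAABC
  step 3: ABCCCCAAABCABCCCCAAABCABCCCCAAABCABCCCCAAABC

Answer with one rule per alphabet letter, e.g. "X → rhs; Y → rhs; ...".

A->C, B->AA, C->ABC

  step 2 ⇒ step 3: CAAABCCAAABCCAAABCCAAABC ⇒ ABC·C·C·C·AA·ABC·ABC·C·C·C·AA·ABC·ABC·C·C·C·AA·ABC·ABC·C·C·C·AA·ABC
    A ↦ C
    B ↦ AA
    C ↦ ABC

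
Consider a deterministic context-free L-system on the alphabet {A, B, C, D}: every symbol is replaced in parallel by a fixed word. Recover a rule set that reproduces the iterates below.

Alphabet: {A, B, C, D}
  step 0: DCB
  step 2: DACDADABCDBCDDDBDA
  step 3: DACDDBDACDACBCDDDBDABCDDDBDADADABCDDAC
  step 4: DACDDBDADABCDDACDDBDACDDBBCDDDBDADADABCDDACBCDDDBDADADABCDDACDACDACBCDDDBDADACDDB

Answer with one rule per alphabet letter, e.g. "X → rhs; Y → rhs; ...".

A->C, B->BCD, C->DDB, D->DA

  step 3 ⇒ step 4: DACDDBDACDACBCDDDBDABCDDDBDADADABCDDAC ⇒ DA·C·DDB·DA·DA·BCD·DA·C·DDB·DA·C·DDB·BCD·DDB·DA·DA·DA·BCD·DA·C·BCD·DDB·DA·DA·DA·BCD·DA·C·DA·C·DA·C·BCD·DDB·DA·DA·C·DDB
    A ↦ C
    B ↦ BCD
    C ↦ DDB
    D ↦ DA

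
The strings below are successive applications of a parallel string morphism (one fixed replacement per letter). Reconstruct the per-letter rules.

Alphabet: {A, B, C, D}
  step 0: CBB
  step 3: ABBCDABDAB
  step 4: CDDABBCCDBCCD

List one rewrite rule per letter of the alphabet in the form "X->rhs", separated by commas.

  step 3 ⇒ step 4: ABBCDABDAB ⇒ C·D·D·AB·BC·C·D·BC·C·D
    A ↦ C
    B ↦ D
    C ↦ AB
    D ↦ BC

A->C, B->D, C->AB, D->BC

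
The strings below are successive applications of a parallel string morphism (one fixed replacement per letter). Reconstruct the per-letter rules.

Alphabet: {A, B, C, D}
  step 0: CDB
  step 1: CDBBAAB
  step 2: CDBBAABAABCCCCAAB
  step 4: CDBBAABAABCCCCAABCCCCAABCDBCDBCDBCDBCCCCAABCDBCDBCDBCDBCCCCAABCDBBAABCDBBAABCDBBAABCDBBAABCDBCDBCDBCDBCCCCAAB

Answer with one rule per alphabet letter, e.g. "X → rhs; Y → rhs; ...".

A->CC, B->AAB, C->CDB, D->B

  step 1 ⇒ step 2: CDBBAAB ⇒ CDB·B·AAB·AAB·CC·CC·AAB
    A ↦ CC
    B ↦ AAB
    C ↦ CDB
    D ↦ B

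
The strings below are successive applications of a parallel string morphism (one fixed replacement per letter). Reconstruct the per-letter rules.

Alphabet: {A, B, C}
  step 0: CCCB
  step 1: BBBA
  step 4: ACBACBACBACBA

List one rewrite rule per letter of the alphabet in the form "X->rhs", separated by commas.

  step 0 ⇒ step 1: CCCB ⇒ B·B·B·A
    B ↦ A
    C ↦ B
    A ↦ AC  (constrained at step 1)

A->AC, B->A, C->B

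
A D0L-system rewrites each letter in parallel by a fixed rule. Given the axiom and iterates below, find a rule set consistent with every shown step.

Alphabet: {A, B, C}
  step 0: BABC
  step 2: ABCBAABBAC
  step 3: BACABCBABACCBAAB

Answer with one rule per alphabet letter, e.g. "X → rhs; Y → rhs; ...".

A->BA, B->C, C->AB

  step 2 ⇒ step 3: ABCBAABBAC ⇒ BA·C·AB·C·BA·BA·C·C·BA·AB
    A ↦ BA
    B ↦ C
    C ↦ AB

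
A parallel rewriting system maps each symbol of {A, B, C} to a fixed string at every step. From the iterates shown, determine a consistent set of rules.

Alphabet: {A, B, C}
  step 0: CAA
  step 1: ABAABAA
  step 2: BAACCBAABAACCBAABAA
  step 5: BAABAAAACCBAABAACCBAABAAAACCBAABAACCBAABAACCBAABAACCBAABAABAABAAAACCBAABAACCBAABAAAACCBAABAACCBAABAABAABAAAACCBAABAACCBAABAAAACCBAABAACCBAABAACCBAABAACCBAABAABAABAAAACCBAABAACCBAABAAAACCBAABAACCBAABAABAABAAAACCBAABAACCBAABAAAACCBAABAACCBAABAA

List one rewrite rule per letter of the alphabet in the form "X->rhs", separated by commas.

A->BAA, B->CC, C->A

  step 1 ⇒ step 2: ABAABAA ⇒ BAA·CC·BAA·BAA·CC·BAA·BAA
    A ↦ BAA
    B ↦ CC
  step 0 ⇒ step 1: CAA ⇒ A·BAA·BAA
    C ↦ A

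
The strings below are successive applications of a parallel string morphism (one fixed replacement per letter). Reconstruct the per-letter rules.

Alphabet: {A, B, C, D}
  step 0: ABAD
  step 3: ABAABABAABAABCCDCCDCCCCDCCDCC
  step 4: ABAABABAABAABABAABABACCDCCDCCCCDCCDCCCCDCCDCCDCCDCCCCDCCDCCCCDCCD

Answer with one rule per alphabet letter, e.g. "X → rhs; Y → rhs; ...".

A->AB, B->A, C->CCD, D->CC

  step 3 ⇒ step 4: ABAABABAABAABCCDCCDCCCCDCCDCC ⇒ AB·A·AB·AB·A·AB·A·AB·AB·A·AB·AB·A·CCD·CCD·CC·CCD·CCD·CC·CCD·CCD·CCD·CCD·CC·CCD·CCD·CC·CCD·CCD
    A ↦ AB
    B ↦ A
    C ↦ CCD
    D ↦ CC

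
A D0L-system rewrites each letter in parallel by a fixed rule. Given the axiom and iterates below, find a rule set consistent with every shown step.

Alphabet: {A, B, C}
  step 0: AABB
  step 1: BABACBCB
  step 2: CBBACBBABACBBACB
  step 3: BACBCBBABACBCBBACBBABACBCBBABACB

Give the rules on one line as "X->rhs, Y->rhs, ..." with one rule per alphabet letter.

A->BA, B->CB, C->BA

  step 2 ⇒ step 3: CBBACBBABACBBACB ⇒ BA·CB·CB·BA·BA·CB·CB·BA·CB·BA·BA·CB·CB·BA·BA·CB
    A ↦ BA
    B ↦ CB
    C ↦ BA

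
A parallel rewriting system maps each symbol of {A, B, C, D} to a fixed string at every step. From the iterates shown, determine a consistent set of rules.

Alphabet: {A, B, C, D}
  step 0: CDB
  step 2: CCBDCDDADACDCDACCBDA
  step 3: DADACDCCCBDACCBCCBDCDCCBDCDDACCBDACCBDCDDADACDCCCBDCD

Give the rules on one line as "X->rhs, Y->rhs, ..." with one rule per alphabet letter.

  step 2 ⇒ step 3: CCBDCDDADACDCDACCBDA ⇒ DA·DA·CDC·CCB·DA·CCB·CCB·DCD·CCB·DCD·DA·CCB·DA·CCB·DCD·DA·DA·CDC·CCB·DCD
    A ↦ DCD
    B ↦ CDC
    C ↦ DA
    D ↦ CCB

A->DCD, B->CDC, C->DA, D->CCB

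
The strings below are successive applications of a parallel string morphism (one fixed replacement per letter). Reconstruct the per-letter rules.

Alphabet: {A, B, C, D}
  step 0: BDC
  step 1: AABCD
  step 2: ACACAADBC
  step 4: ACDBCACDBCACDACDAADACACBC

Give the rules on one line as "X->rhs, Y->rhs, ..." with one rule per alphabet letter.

  step 1 ⇒ step 2: AABCD ⇒ AC·AC·AA·D·BC
    A ↦ AC
    B ↦ AA
    C ↦ D
    D ↦ BC

A->AC, B->AA, C->D, D->BC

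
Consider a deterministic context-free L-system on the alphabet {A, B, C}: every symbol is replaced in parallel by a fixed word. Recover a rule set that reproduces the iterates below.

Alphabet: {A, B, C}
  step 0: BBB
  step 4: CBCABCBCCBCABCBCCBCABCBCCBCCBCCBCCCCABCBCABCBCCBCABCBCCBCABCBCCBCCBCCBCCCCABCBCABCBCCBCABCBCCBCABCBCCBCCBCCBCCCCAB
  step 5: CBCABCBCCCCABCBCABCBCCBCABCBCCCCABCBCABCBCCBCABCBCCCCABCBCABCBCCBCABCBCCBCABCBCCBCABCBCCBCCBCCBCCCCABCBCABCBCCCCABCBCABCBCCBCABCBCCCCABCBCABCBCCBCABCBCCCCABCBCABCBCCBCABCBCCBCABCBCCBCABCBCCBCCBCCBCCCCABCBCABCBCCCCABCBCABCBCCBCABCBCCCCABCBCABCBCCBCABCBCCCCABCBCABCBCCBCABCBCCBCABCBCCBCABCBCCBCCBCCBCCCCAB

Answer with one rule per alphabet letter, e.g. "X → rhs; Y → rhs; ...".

A->CCC, B->AB, C->CBC

  step 4 ⇒ step 5: CBCABCBCCBCABCBCCBCABCBCCBCCBCCBCCCCABCBCABCBCCBCABCBCCBCABCBCCBCCBCCBCCCCABCBCABCBCCBCABCBCCBCABCBCCBCCBCCBCCCCAB ⇒ CBC·AB·CBC·CCC·AB·CBC·AB·CBC·CBC·AB·CBC·CCC·AB·CBC·AB·CBC·CBC·AB·CBC·CCC·AB·CBC·AB·CBC·CBC·AB·CBC·CBC·AB·CBC·CBC·AB·CBC·CBC·CBC·CBC·CCC·AB·CBC·AB·CBC·CCC·AB·CBC·AB·CBC·CBC·AB·CBC·CCC·AB·CBC·AB·CBC·CBC·AB·CBC·CCC·AB·CBC·AB·CBC·CBC·AB·CBC·CBC·AB·CBC·CBC·AB·CBC·CBC·CBC·CBC·CCC·AB·CBC·AB·CBC·CCC·AB·CBC·AB·CBC·CBC·AB·CBC·CCC·AB·CBC·AB·CBC·CBC·AB·CBC·CCC·AB·CBC·AB·CBC·CBC·AB·CBC·CBC·AB·CBC·CBC·AB·CBC·CBC·CBC·CBC·CCC·AB
    A ↦ CCC
    B ↦ AB
    C ↦ CBC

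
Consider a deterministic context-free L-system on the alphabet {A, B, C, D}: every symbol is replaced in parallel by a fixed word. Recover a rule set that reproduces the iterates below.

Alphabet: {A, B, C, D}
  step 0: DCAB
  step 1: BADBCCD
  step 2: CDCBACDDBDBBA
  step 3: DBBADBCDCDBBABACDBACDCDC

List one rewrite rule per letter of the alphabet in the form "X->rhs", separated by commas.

  step 2 ⇒ step 3: CDCBACDDBDBBA ⇒ DB·BA·DB·CD·C·DB·BA·BA·CD·BA·CD·CD·C
    A ↦ C
    B ↦ CD
    C ↦ DB
    D ↦ BA

A->C, B->CD, C->DB, D->BA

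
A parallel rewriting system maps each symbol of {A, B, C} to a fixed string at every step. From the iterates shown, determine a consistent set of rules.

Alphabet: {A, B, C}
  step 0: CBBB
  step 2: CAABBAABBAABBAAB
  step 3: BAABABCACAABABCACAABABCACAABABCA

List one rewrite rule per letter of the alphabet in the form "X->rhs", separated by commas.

  step 2 ⇒ step 3: CAABBAABBAABBAAB ⇒ BA·AB·AB·CA·CA·AB·AB·CA·CA·AB·AB·CA·CA·AB·AB·CA
    A ↦ AB
    B ↦ CA
    C ↦ BA

A->AB, B->CA, C->BA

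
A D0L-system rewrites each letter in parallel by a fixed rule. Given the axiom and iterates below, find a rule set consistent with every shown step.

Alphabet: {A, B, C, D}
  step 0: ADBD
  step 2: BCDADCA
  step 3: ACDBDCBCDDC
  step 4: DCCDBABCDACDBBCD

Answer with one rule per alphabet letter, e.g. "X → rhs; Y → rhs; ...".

A->DC, B->A, C->CD, D->B

  step 3 ⇒ step 4: ACDBDCBCDDC ⇒ DC·CD·B·A·B·CD·A·CD·B·B·CD
    A ↦ DC
    B ↦ A
    C ↦ CD
    D ↦ B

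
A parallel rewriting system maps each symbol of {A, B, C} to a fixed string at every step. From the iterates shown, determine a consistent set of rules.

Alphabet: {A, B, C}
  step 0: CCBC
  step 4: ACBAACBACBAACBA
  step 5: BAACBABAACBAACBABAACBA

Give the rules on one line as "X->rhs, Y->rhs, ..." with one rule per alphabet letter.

A->BA, B->C, C->A

  step 4 ⇒ step 5: ACBAACBACBAACBA ⇒ BA·A·C·BA·BA·A·C·BA·A·C·BA·BA·A·C·BA
    A ↦ BA
    B ↦ C
    C ↦ A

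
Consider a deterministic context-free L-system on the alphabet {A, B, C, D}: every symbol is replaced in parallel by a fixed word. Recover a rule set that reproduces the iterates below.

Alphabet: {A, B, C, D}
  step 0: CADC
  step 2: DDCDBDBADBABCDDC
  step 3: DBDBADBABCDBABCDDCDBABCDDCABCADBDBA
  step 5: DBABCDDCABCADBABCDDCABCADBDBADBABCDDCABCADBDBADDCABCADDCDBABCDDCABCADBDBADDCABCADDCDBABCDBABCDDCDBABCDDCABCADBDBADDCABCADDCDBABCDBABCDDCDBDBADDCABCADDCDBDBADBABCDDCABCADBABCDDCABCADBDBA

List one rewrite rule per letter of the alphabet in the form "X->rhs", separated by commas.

  step 2 ⇒ step 3: DDCDBDBADBABCDDC ⇒ DB·DB·A·DB·ABC·DB·ABC·DDC·DB·ABC·DDC·ABC·A·DB·DB·A
    A ↦ DDC
    B ↦ ABC
    C ↦ A
    D ↦ DB

A->DDC, B->ABC, C->A, D->DB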